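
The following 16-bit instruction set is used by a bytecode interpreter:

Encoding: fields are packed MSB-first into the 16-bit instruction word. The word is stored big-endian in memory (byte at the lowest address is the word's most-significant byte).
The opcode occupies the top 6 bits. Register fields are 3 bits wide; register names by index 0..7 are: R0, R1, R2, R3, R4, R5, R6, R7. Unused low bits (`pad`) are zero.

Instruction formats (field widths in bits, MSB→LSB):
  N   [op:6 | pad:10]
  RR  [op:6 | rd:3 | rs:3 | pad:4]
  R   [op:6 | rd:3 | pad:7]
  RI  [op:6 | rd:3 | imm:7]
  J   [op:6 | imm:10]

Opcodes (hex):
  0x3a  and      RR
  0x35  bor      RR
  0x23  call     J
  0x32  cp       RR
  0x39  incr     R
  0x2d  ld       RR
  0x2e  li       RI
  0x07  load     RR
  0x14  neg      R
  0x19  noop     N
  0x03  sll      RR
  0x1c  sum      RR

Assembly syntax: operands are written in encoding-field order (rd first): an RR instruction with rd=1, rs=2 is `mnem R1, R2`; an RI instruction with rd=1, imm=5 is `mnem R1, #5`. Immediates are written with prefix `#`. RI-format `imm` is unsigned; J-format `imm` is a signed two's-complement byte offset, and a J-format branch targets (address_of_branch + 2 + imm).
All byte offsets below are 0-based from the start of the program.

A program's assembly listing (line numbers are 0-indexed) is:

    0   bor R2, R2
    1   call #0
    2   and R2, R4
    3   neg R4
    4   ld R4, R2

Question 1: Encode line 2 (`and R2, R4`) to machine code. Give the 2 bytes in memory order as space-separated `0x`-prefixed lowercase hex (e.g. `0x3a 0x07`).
0xe9 0x40

2. and fields op=0x3a:6|rd=2:3|rs=4:3|pad=0:4 → word e940h → e9 40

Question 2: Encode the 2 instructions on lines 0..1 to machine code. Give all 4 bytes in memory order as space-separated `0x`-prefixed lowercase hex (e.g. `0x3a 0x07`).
0xd5 0x20 0x8c 0x00

0. bor fields op=0x35:6|rd=2:3|rs=2:3|pad=0:4 → word d520h → d5 20
1. call fields op=0x23:6|imm=0:10 → word 8c00h → 8c 00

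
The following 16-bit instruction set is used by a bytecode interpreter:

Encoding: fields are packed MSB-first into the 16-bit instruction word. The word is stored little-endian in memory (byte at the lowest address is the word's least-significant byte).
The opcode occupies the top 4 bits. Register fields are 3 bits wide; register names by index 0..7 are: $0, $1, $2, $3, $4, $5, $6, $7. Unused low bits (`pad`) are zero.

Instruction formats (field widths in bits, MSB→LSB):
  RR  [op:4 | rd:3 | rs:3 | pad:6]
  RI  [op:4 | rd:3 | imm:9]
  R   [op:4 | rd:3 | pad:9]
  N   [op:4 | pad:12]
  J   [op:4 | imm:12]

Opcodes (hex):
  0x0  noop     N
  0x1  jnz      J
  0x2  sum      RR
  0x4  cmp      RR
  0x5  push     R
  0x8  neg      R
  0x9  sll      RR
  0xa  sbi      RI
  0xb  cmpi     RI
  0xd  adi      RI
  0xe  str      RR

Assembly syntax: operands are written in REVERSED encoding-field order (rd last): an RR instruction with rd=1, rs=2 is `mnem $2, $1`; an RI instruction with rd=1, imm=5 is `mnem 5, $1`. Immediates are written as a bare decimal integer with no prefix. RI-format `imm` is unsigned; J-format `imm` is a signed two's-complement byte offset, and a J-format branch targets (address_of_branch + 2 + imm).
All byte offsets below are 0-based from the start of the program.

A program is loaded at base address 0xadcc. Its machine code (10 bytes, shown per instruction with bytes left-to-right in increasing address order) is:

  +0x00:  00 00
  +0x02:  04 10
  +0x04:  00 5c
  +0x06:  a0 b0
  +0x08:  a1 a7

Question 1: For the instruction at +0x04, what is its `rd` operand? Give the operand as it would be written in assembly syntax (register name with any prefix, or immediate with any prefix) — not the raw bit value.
[04] 00 5c → 0x5c00
  top 4b → 0x5 → push [R]
  rd: (w>>9)&0x7=0x6 → $6

$6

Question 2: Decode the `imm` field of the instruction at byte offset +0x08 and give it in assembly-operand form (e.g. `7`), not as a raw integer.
@+08  little-endian(a1 a7) = 0xa7a1
  top 4b → 0xa → sbi [RI]
  [11:9] rd=3 = $3
  [8:0] imm=417 = 417

417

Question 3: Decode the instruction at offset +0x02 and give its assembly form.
jnz 4

+0x02: 04 10 ⇒ word 0x1004 (little)
  opcode bits[15:12]=0x1: jnz/J
  imm: (w>>0)&0xfff=0x4 → 4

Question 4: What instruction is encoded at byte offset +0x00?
noop

@+00  little-endian(00 00) = 0x0000
  op=0x0000>>12=0x0 ⇒ noop (N)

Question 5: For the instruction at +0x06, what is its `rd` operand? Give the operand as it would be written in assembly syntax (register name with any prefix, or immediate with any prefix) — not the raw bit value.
$0

off 0x06: read a0 b0 as little → 0xb0a0
  opcode bits[15:12]=0xb: cmpi/RI
  rd: (w>>9)&0x7=0x0 → $0
  imm: (w>>0)&0x1ff=0xa0 → 160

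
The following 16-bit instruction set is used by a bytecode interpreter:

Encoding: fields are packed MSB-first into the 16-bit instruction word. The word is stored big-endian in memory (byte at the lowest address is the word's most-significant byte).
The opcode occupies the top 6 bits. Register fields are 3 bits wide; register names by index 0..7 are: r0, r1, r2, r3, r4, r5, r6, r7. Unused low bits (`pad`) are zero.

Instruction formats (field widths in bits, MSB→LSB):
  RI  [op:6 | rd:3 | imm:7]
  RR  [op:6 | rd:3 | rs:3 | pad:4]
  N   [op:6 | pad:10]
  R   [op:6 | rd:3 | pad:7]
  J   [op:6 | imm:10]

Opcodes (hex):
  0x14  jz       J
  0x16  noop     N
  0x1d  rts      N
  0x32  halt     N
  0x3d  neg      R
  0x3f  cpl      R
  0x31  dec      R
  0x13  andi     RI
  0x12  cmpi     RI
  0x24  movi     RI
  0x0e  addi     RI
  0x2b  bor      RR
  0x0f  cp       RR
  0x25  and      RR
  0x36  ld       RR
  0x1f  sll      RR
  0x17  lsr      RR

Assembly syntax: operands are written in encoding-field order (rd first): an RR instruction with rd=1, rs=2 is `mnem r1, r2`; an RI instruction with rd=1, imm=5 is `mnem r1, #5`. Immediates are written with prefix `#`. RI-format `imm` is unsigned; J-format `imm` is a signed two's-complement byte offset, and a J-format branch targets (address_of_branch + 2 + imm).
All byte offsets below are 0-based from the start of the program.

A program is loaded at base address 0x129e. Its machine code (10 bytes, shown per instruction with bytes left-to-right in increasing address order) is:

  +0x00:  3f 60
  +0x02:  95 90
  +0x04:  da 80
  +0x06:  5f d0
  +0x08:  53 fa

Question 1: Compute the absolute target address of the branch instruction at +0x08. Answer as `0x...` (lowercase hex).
0x12a2

[08] 53 fa → 0x53fa
  op=0x53fa>>10=0x14 ⇒ jz (J)
  [9:0] imm=1018 (s10→-6) = #-6
  target = base 0x129e + off 0x08 + 2 + imm -6 = 0x12a2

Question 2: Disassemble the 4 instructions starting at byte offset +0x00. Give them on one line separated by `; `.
[00] 3f 60 → 0x3f60
  opcode bits[15:10]=0xf: cp/RR
  rd@[9:7]=0x6 ⇒ r6
  rs@[6:4]=0x6 ⇒ r6
[02] 95 90 → 0x9590
  opcode bits[15:10]=0x25: and/RR
  rd@[9:7]=0x3 ⇒ r3
  rs@[6:4]=0x1 ⇒ r1
[04] da 80 → 0xda80
  opcode bits[15:10]=0x36: ld/RR
  rd@[9:7]=0x5 ⇒ r5
  rs@[6:4]=0x0 ⇒ r0
[06] 5f d0 → 0x5fd0
  opcode bits[15:10]=0x17: lsr/RR
  rd@[9:7]=0x7 ⇒ r7
  rs@[6:4]=0x5 ⇒ r5

cp r6, r6; and r3, r1; ld r5, r0; lsr r7, r5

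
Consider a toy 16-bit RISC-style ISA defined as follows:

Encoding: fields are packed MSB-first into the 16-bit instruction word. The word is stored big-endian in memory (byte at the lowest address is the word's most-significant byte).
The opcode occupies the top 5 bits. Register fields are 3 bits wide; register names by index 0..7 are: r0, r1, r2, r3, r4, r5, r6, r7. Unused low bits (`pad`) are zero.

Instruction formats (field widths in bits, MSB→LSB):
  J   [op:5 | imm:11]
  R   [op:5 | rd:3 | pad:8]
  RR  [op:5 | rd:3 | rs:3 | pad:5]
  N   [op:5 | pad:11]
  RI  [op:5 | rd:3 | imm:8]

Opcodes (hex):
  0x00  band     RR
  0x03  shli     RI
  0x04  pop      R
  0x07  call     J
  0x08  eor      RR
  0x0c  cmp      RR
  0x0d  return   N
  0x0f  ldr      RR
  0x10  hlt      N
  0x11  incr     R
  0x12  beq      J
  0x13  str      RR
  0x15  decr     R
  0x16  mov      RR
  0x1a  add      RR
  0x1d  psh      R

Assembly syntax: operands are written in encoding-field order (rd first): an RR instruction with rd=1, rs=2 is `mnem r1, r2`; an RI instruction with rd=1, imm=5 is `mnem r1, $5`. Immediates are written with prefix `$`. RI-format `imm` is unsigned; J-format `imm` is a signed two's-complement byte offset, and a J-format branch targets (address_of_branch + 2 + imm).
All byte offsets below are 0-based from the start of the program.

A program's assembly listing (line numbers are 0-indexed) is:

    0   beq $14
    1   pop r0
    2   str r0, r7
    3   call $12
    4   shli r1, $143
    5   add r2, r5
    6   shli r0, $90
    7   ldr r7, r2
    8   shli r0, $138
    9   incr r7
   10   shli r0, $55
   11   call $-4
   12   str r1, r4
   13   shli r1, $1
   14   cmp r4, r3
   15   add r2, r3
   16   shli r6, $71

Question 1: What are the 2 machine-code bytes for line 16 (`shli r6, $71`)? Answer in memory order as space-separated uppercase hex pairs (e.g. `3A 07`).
1E 47

16. shli fields op=0x3:5|rd=6:3|imm=71:8 → word 1e47h → 1e 47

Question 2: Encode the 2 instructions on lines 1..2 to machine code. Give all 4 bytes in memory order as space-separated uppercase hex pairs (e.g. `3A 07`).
line 1 (pop): pack op=0x4:5|rd=0:3|pad=0:8 = 0x2000; big→ 20 00
line 2 (str): pack op=0x13:5|rd=0:3|rs=7:3|pad=0:5 = 0x98e0; big→ 98 e0

20 00 98 E0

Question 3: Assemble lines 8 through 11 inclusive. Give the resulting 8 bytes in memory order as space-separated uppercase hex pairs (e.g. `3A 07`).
line 8 (shli): pack op=0x3:5|rd=0:3|imm=138:8 = 0x188a; big→ 18 8a
line 9 (incr): pack op=0x11:5|rd=7:3|pad=0:8 = 0x8f00; big→ 8f 00
line 10 (shli): pack op=0x3:5|rd=0:3|imm=55:8 = 0x1837; big→ 18 37
line 11 (call): pack op=0x7:5|imm=-4:11 = 0x3ffc; big→ 3f fc

18 8A 8F 00 18 37 3F FC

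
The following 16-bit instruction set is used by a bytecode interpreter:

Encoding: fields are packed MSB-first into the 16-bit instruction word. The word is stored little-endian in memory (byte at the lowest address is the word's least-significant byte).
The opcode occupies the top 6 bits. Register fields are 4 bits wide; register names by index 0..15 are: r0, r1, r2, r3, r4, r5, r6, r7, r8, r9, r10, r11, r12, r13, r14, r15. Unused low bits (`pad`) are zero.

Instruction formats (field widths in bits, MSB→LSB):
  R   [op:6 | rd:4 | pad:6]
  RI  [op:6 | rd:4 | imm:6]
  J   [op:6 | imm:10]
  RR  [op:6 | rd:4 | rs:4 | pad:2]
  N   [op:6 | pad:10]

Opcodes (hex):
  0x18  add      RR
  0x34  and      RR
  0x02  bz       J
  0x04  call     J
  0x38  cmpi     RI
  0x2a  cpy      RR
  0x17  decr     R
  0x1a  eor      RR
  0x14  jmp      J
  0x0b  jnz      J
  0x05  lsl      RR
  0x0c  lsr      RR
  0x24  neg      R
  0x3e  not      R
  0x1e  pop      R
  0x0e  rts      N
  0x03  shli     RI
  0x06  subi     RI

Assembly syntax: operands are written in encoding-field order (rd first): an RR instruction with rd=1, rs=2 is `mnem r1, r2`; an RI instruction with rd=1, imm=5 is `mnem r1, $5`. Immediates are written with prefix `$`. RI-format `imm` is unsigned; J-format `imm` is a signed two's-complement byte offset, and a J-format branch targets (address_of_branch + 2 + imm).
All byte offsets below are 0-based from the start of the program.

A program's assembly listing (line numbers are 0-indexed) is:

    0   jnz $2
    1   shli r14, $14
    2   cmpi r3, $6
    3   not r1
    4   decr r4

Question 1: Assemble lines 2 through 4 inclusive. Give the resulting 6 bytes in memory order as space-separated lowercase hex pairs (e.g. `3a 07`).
line 2 (cmpi): pack op=0x38:6|rd=3:4|imm=6:6 = 0xe0c6; little→ c6 e0
line 3 (not): pack op=0x3e:6|rd=1:4|pad=0:6 = 0xf840; little→ 40 f8
line 4 (decr): pack op=0x17:6|rd=4:4|pad=0:6 = 0x5d00; little→ 00 5d

c6 e0 40 f8 00 5d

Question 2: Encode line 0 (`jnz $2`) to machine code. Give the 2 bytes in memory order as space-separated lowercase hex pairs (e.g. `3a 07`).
0. jnz fields op=0xb:6|imm=2:10 → word 2c02h → 02 2c

02 2c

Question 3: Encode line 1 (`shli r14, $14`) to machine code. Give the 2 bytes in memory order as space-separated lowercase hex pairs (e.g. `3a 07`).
line 1 (shli): pack op=0x3:6|rd=14:4|imm=14:6 = 0x0f8e; little→ 8e 0f

8e 0f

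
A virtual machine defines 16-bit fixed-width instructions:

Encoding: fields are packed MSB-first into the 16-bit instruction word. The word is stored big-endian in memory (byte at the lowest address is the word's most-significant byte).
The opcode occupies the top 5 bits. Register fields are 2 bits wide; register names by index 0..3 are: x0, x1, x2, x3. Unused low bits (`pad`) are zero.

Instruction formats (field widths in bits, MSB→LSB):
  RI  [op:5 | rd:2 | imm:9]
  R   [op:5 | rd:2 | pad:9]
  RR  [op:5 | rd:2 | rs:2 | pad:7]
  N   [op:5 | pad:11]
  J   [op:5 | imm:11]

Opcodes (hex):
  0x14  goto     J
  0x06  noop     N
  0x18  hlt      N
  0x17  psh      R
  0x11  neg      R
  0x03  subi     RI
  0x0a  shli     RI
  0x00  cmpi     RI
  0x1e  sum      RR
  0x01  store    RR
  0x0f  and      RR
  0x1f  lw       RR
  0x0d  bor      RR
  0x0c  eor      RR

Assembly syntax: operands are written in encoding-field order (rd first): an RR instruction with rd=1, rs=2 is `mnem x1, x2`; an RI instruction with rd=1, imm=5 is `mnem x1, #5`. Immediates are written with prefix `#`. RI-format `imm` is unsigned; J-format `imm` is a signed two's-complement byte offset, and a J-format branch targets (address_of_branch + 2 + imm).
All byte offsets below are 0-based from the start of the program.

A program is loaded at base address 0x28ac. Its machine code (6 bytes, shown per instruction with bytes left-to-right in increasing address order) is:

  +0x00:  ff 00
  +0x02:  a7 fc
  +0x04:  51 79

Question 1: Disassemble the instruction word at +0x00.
lw x3, x2

+0x00: ff 00 ⇒ word 0xff00 (big)
  opcode bits[15:11]=0x1f: lw/RR
  rd@[10:9]=0x3 ⇒ x3
  rs@[8:7]=0x2 ⇒ x2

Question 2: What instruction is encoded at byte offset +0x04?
off 0x04: read 51 79 as big → 0x5179
  op=0x5179>>11=0xa ⇒ shli (RI)
  [10:9] rd=0 = x0
  [8:0] imm=377 = #377

shli x0, #377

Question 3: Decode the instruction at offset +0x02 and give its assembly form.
off 0x02: read a7 fc as big → 0xa7fc
  op=0xa7fc>>11=0x14 ⇒ goto (J)
  imm@[10:0]=0x7fc (s11→-4) ⇒ #-4

goto #-4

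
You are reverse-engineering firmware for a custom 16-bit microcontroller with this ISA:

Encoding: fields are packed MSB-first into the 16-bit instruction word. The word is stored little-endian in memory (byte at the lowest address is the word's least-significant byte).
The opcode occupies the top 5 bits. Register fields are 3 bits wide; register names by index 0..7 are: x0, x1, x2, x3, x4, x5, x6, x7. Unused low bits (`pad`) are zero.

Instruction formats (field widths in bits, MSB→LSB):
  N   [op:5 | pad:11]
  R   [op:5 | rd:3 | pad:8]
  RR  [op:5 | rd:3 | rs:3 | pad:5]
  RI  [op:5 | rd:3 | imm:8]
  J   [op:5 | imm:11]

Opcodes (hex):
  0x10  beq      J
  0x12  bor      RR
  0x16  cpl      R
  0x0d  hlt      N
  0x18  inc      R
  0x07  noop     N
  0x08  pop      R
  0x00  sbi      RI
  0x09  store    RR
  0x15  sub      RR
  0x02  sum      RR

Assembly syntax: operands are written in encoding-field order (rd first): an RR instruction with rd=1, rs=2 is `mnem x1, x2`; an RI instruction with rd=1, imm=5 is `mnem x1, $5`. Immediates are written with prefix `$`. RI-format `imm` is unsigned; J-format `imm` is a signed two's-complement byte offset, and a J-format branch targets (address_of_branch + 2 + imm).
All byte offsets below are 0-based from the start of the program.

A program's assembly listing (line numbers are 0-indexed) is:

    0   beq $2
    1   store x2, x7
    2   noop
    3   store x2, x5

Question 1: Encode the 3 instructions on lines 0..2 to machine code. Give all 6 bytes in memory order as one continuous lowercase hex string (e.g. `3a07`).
0280e04a0038

L0: beq op=0x10:5|imm=2:11 ⇒ 0x8002 ⇒ little 02 80
L1: store op=0x9:5|rd=2:3|rs=7:3|pad=0:5 ⇒ 0x4ae0 ⇒ little e0 4a
L2: noop op=0x7:5|pad=0:11 ⇒ 0x3800 ⇒ little 00 38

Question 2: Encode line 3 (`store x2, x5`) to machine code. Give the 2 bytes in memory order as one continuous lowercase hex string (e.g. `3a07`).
a04a

3. store fields op=0x9:5|rd=2:3|rs=5:3|pad=0:5 → word 4aa0h → a0 4a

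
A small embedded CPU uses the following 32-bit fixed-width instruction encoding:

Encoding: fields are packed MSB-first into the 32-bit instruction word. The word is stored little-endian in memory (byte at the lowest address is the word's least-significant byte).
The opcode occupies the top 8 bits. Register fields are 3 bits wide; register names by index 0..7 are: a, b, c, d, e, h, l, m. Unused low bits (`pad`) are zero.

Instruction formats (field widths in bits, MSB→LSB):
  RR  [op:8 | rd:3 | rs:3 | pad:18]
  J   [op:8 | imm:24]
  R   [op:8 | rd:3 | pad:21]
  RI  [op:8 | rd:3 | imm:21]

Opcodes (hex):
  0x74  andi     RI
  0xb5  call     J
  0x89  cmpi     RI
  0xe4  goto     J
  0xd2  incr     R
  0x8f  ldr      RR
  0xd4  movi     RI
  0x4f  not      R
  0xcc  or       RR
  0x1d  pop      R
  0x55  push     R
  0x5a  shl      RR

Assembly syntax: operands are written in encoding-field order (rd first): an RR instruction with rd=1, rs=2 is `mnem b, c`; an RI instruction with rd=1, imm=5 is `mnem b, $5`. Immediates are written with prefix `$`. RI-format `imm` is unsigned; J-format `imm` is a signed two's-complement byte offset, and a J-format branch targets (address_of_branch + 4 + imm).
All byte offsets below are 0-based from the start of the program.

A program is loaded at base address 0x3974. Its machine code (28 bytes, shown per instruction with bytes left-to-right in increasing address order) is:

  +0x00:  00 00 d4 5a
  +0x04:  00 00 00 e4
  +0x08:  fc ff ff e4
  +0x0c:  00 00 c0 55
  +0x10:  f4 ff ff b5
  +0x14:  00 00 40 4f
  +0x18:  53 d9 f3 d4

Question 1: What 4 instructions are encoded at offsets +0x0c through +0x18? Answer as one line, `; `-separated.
[0c] 00 00 c0 55 → 0x55c00000
  op=0x55c00000>>24=0x55 ⇒ push (R)
  rd@[23:21]=0x6 ⇒ l
[10] f4 ff ff b5 → 0xb5fffff4
  op=0xb5fffff4>>24=0xb5 ⇒ call (J)
  imm@[23:0]=0xfffff4 (s24→-12) ⇒ $-12
[14] 00 00 40 4f → 0x4f400000
  op=0x4f400000>>24=0x4f ⇒ not (R)
  rd@[23:21]=0x2 ⇒ c
[18] 53 d9 f3 d4 → 0xd4f3d953
  op=0xd4f3d953>>24=0xd4 ⇒ movi (RI)
  rd@[23:21]=0x7 ⇒ m
  imm@[20:0]=0x13d953 ⇒ $1300819

push l; call $-12; not c; movi m, $1300819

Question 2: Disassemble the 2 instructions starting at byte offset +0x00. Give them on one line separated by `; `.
+0x00: 00 00 d4 5a ⇒ word 0x5ad40000 (little)
  top 8b → 0x5a → shl [RR]
  [23:21] rd=6 = l
  [20:18] rs=5 = h
+0x04: 00 00 00 e4 ⇒ word 0xe4000000 (little)
  top 8b → 0xe4 → goto [J]
  [23:0] imm=0 = $0

shl l, h; goto $0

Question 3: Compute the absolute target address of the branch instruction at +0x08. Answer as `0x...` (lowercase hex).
+0x08: fc ff ff e4 ⇒ word 0xe4fffffc (little)
  op=0xe4fffffc>>24=0xe4 ⇒ goto (J)
  [23:0] imm=16777212 (s24→-4) = $-4
  target = base 0x3974 + off 0x08 + 4 + imm -4 = 0x397c

0x397c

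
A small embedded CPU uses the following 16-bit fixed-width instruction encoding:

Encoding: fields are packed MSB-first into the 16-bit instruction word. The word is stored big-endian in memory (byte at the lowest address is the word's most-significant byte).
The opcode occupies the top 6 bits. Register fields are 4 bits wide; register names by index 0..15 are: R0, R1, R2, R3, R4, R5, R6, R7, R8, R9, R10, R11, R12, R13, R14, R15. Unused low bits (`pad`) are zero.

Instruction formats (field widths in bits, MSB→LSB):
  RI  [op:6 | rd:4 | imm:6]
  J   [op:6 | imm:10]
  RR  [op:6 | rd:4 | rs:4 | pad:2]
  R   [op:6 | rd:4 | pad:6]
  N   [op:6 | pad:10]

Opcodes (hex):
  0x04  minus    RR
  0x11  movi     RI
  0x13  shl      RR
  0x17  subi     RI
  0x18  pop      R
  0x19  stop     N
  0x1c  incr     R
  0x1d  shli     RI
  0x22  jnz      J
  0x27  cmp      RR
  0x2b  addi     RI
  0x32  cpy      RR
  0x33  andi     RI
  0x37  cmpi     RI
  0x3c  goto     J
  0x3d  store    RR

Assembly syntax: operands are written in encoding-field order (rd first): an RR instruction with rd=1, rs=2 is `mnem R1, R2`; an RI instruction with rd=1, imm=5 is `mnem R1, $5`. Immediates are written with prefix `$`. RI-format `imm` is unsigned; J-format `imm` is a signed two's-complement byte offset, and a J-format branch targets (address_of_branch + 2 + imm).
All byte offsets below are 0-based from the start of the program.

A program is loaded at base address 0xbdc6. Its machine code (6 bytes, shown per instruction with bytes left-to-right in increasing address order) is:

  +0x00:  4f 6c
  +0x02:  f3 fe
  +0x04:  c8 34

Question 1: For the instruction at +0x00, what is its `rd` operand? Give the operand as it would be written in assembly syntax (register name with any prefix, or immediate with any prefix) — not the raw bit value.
[00] 4f 6c → 0x4f6c
  op=0x4f6c>>10=0x13 ⇒ shl (RR)
  rd: (w>>6)&0xf=0xd → R13
  rs: (w>>2)&0xf=0xb → R11

R13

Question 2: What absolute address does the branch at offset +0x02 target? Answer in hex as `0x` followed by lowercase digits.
0xbdc8

[02] f3 fe → 0xf3fe
  opcode bits[15:10]=0x3c: goto/J
  [9:0] imm=1022 (s10→-2) = $-2
  target = base 0xbdc6 + off 0x02 + 2 + imm -2 = 0xbdc8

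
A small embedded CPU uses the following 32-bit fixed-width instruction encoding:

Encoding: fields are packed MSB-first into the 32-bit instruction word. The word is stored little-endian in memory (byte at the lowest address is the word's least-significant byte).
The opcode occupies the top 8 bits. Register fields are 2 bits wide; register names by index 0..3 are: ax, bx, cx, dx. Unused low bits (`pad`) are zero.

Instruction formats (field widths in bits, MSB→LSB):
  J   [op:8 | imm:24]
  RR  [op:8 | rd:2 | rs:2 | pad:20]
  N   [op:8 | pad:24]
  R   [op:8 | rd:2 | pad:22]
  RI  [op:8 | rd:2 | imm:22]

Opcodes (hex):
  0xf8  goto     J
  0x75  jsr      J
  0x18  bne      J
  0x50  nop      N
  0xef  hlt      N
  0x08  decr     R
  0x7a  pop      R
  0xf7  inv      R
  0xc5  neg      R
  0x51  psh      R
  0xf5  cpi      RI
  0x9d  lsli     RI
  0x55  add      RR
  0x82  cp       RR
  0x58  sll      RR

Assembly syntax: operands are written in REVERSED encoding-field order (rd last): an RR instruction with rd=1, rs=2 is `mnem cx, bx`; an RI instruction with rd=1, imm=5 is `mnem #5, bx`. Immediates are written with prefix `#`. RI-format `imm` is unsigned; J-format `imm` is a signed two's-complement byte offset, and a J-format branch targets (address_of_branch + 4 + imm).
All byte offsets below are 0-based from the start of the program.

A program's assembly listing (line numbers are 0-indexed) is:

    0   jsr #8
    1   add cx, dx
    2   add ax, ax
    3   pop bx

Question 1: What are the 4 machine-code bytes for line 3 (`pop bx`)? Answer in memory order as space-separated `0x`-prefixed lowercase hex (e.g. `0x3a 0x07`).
0x00 0x00 0x40 0x7a

L3: pop op=0x7a:8|rd=1:2|pad=0:22 ⇒ 0x7a400000 ⇒ little 00 00 40 7a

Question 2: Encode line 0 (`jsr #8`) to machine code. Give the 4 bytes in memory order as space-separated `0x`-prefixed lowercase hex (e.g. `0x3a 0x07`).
L0: jsr op=0x75:8|imm=8:24 ⇒ 0x75000008 ⇒ little 08 00 00 75

0x08 0x00 0x00 0x75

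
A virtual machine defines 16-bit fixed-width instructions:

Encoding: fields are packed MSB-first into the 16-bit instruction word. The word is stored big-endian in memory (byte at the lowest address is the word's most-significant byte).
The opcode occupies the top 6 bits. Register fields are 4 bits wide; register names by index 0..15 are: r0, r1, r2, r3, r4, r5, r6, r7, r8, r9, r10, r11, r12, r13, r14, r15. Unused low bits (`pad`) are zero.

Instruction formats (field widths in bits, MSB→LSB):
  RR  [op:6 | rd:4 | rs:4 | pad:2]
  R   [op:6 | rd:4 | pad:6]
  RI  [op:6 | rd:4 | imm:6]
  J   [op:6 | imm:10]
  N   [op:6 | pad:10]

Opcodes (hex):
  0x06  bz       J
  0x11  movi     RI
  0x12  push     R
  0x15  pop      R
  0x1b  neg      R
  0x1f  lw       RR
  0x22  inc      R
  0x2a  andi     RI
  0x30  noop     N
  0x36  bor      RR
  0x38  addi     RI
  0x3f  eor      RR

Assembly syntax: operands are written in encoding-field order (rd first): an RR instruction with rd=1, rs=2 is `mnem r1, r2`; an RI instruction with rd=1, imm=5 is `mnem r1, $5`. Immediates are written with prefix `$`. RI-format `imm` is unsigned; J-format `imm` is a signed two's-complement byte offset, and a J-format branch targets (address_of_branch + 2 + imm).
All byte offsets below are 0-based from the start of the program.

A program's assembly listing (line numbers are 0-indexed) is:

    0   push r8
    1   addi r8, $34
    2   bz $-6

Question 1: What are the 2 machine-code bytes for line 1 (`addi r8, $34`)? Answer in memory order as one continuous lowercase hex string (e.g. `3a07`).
e222

line 1 (addi): pack op=0x38:6|rd=8:4|imm=34:6 = 0xe222; big→ e2 22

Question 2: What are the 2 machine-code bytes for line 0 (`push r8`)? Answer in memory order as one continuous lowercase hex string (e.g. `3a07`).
4a00

0. push fields op=0x12:6|rd=8:4|pad=0:6 → word 4a00h → 4a 00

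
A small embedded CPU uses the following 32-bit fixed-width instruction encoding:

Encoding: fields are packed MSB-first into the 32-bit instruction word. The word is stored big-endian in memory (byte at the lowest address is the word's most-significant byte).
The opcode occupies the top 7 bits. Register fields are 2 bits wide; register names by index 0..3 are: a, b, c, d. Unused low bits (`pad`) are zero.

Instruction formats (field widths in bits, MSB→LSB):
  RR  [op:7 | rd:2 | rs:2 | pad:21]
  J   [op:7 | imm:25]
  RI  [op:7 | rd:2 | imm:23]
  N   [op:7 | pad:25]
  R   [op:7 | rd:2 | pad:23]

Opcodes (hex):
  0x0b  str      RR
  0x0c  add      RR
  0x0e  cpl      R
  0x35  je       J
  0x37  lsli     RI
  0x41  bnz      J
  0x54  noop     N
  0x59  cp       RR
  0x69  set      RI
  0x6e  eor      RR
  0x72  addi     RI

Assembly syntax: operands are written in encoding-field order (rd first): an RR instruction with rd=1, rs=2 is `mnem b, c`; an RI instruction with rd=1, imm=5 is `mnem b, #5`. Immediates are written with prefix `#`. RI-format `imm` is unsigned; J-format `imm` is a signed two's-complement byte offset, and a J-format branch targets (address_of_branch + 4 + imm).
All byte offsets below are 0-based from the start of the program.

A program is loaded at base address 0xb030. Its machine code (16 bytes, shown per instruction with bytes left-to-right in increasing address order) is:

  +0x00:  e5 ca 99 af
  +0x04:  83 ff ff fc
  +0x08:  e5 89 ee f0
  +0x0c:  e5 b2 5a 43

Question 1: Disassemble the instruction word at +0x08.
addi d, #650992

off 0x08: read e5 89 ee f0 as big → 0xe589eef0
  top 7b → 0x72 → addi [RI]
  [24:23] rd=3 = d
  [22:0] imm=650992 = #650992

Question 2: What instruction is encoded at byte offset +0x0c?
off 0x0c: read e5 b2 5a 43 as big → 0xe5b25a43
  opcode bits[31:25]=0x72: addi/RI
  [24:23] rd=3 = d
  [22:0] imm=3299907 = #3299907

addi d, #3299907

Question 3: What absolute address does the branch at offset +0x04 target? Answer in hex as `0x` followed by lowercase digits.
0xb034

[04] 83 ff ff fc → 0x83fffffc
  op=0x83fffffc>>25=0x41 ⇒ bnz (J)
  imm@[24:0]=0x1fffffc (s25→-4) ⇒ #-4
  target = base 0xb030 + off 0x04 + 4 + imm -4 = 0xb034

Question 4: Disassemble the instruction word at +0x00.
+0x00: e5 ca 99 af ⇒ word 0xe5ca99af (big)
  opcode bits[31:25]=0x72: addi/RI
  [24:23] rd=3 = d
  [22:0] imm=4889007 = #4889007

addi d, #4889007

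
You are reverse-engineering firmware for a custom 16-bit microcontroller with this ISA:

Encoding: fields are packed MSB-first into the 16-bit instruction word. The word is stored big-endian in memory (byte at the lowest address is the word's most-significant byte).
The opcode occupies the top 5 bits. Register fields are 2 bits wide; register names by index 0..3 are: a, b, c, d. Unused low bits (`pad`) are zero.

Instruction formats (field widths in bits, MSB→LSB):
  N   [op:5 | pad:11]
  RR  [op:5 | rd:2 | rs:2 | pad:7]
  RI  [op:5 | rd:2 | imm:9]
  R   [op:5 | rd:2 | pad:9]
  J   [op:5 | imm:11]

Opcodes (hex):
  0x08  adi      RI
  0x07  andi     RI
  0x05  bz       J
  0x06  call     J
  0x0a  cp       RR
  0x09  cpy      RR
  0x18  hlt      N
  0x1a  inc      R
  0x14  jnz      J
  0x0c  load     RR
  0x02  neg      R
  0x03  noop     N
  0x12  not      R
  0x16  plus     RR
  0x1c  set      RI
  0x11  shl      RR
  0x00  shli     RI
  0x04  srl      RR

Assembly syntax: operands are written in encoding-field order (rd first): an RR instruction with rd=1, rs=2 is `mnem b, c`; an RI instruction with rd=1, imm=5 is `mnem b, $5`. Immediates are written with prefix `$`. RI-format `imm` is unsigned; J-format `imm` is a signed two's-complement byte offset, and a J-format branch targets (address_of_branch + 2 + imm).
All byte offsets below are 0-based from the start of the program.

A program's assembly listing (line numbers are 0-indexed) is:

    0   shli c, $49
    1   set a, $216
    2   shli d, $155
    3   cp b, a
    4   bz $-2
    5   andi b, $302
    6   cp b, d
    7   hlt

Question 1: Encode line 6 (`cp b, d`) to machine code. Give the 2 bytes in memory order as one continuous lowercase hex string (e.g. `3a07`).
5380

6. cp fields op=0xa:5|rd=1:2|rs=3:2|pad=0:7 → word 5380h → 53 80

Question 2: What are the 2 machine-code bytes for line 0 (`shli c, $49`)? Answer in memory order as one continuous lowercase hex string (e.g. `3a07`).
line 0 (shli): pack op=0x0:5|rd=2:2|imm=49:9 = 0x0431; big→ 04 31

0431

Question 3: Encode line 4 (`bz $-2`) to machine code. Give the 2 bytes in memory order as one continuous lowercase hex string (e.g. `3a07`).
2ffe

line 4 (bz): pack op=0x5:5|imm=-2:11 = 0x2ffe; big→ 2f fe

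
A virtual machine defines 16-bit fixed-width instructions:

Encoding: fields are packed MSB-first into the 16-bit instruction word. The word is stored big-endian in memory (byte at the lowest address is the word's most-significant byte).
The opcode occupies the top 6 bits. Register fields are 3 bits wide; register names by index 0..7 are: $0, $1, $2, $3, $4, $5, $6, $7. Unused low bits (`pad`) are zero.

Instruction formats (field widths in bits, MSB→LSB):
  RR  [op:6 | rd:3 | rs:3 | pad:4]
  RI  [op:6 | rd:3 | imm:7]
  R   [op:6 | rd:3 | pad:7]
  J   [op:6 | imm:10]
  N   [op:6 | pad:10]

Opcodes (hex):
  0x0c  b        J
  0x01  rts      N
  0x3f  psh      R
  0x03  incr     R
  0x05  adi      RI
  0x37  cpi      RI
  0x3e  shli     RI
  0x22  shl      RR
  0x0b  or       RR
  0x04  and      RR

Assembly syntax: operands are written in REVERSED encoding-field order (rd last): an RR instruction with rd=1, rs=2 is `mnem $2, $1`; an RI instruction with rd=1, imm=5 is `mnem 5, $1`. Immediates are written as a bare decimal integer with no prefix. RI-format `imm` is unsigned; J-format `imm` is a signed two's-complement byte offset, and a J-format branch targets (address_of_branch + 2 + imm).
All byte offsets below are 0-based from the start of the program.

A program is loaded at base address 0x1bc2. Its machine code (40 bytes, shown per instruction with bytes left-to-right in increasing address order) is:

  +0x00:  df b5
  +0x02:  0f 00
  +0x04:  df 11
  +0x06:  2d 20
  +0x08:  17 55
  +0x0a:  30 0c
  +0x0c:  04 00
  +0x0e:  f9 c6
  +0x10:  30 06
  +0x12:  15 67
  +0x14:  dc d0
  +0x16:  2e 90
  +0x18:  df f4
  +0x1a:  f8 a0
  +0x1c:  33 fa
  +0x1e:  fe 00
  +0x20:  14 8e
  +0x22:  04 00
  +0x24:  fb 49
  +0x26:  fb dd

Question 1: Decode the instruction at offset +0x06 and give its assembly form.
off 0x06: read 2d 20 as big → 0x2d20
  opcode bits[15:10]=0xb: or/RR
  rd@[9:7]=0x2 ⇒ $2
  rs@[6:4]=0x2 ⇒ $2

or $2, $2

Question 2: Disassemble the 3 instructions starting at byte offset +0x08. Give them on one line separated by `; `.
adi 85, $6; b 12; rts

[08] 17 55 → 0x1755
  top 6b → 0x5 → adi [RI]
  [9:7] rd=6 = $6
  [6:0] imm=85 = 85
[0a] 30 0c → 0x300c
  top 6b → 0xc → b [J]
  [9:0] imm=12 = 12
[0c] 04 00 → 0x0400
  top 6b → 0x1 → rts [N]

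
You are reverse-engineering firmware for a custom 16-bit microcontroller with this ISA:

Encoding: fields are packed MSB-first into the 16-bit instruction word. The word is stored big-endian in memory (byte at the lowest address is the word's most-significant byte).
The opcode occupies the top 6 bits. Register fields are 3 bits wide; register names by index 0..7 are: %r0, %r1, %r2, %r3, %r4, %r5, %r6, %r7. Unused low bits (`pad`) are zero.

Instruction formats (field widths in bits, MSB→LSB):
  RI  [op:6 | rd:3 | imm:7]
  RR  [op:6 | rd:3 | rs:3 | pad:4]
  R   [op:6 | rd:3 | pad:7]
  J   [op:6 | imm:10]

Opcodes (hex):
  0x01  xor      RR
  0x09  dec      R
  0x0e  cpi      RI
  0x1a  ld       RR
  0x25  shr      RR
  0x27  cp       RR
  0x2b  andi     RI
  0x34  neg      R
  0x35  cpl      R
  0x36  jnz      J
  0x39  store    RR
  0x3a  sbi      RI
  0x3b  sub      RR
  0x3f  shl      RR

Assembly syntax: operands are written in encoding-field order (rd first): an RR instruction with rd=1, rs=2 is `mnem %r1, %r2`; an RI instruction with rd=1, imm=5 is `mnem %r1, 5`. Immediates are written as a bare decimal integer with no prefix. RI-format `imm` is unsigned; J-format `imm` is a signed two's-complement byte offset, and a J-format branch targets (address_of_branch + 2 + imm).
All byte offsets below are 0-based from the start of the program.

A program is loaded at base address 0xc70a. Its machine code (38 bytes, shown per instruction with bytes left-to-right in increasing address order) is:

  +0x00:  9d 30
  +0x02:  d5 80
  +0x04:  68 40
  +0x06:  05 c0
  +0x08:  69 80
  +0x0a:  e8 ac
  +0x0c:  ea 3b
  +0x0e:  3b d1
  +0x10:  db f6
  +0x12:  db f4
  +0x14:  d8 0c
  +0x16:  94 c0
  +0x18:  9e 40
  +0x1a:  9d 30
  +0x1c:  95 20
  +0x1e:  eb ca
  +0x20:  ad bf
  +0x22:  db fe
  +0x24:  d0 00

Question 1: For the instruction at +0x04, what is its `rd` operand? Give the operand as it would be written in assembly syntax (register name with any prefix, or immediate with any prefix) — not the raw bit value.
+0x04: 68 40 ⇒ word 0x6840 (big)
  top 6b → 0x1a → ld [RR]
  rd@[9:7]=0x0 ⇒ %r0
  rs@[6:4]=0x4 ⇒ %r4

%r0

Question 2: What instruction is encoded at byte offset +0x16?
[16] 94 c0 → 0x94c0
  op=0x94c0>>10=0x25 ⇒ shr (RR)
  [9:7] rd=1 = %r1
  [6:4] rs=4 = %r4

shr %r1, %r4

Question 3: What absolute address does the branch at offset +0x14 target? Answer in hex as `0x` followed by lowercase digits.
+0x14: d8 0c ⇒ word 0xd80c (big)
  top 6b → 0x36 → jnz [J]
  imm: (w>>0)&0x3ff=0xc → 12
  target = base 0xc70a + off 0x14 + 2 + imm 12 = 0xc72c

0xc72c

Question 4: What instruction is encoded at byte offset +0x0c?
@+0c  big-endian(ea 3b) = 0xea3b
  op=0xea3b>>10=0x3a ⇒ sbi (RI)
  rd@[9:7]=0x4 ⇒ %r4
  imm@[6:0]=0x3b ⇒ 59

sbi %r4, 59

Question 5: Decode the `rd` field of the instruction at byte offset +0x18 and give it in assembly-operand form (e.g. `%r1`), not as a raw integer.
@+18  big-endian(9e 40) = 0x9e40
  opcode bits[15:10]=0x27: cp/RR
  rd: (w>>7)&0x7=0x4 → %r4
  rs: (w>>4)&0x7=0x4 → %r4

%r4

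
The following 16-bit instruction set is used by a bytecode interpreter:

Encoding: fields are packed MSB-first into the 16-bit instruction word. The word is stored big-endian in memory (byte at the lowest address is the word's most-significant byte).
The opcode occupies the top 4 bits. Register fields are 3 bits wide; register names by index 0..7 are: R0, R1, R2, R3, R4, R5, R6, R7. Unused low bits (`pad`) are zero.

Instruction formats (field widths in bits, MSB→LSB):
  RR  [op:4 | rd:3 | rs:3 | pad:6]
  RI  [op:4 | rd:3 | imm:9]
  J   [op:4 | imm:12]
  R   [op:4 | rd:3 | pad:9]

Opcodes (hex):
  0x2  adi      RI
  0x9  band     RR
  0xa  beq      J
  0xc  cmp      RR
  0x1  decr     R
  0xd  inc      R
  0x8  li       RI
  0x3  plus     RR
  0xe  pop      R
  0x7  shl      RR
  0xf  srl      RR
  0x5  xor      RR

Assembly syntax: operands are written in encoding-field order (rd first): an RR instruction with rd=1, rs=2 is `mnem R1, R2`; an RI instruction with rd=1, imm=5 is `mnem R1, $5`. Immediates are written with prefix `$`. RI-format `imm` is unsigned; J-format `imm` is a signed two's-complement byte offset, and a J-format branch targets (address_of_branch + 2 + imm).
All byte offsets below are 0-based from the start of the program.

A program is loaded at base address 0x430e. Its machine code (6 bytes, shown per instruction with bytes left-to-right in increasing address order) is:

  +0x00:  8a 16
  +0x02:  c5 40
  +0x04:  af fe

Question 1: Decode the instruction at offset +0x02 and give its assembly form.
cmp R2, R5

off 0x02: read c5 40 as big → 0xc540
  top 4b → 0xc → cmp [RR]
  rd@[11:9]=0x2 ⇒ R2
  rs@[8:6]=0x5 ⇒ R5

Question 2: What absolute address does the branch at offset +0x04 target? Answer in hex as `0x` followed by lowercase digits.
off 0x04: read af fe as big → 0xaffe
  top 4b → 0xa → beq [J]
  [11:0] imm=4094 (s12→-2) = $-2
  target = base 0x430e + off 0x04 + 2 + imm -2 = 0x4312

0x4312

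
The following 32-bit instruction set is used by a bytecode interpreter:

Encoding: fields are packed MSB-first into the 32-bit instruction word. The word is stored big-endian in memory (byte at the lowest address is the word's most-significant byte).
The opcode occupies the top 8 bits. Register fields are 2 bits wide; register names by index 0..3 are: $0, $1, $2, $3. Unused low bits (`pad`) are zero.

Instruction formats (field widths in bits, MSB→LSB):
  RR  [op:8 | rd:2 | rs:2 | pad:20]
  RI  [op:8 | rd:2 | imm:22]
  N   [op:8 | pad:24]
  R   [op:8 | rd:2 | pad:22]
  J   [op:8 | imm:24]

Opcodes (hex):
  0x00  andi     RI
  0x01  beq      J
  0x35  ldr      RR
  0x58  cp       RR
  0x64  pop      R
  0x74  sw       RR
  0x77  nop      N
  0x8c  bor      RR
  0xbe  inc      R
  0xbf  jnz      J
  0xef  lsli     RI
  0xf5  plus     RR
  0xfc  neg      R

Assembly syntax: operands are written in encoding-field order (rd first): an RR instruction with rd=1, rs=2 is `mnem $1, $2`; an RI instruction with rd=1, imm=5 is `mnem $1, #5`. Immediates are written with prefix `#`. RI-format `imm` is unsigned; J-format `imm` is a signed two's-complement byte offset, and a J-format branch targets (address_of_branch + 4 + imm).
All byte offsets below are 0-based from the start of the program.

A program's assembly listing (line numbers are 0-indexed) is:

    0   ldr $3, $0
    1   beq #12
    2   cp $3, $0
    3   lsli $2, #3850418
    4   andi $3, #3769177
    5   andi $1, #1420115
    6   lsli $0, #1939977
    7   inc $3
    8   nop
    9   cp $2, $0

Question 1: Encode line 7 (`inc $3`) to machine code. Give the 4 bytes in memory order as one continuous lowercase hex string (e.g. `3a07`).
L7: inc op=0xbe:8|rd=3:2|pad=0:22 ⇒ 0xbec00000 ⇒ big be c0 00 00

bec00000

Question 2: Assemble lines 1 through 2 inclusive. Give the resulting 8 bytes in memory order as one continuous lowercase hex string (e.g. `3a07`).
L1: beq op=0x1:8|imm=12:24 ⇒ 0x0100000c ⇒ big 01 00 00 0c
L2: cp op=0x58:8|rd=3:2|rs=0:2|pad=0:20 ⇒ 0x58c00000 ⇒ big 58 c0 00 00

0100000c58c00000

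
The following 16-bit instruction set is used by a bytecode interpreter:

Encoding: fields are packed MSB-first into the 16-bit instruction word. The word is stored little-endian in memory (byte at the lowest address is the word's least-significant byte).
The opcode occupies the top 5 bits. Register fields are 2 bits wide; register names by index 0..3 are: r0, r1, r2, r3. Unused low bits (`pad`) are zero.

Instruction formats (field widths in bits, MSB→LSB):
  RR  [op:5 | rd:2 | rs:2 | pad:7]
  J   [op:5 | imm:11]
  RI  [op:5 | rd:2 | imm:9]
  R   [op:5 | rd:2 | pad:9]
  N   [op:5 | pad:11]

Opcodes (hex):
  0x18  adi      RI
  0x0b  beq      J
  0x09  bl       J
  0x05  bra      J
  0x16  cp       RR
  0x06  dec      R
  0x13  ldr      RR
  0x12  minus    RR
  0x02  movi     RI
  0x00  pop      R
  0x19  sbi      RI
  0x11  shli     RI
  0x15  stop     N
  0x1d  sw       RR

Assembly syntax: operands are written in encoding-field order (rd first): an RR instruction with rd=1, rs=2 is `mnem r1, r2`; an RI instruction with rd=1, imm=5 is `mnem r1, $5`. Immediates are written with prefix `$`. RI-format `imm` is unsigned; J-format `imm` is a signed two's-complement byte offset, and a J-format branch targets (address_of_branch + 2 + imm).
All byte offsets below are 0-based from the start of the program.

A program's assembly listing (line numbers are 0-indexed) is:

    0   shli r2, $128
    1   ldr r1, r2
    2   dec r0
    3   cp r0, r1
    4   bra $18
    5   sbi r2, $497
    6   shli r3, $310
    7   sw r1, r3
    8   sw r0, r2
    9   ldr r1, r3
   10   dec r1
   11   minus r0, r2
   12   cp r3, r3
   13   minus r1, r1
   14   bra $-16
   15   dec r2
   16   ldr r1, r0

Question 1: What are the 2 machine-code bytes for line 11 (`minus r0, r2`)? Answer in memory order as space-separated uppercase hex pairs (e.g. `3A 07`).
00 91

line 11 (minus): pack op=0x12:5|rd=0:2|rs=2:2|pad=0:7 = 0x9100; little→ 00 91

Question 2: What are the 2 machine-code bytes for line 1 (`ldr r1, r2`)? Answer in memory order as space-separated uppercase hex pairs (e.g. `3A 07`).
00 9B

L1: ldr op=0x13:5|rd=1:2|rs=2:2|pad=0:7 ⇒ 0x9b00 ⇒ little 00 9b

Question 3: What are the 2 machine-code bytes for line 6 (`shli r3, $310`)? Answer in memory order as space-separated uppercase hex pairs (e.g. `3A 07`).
36 8F

L6: shli op=0x11:5|rd=3:2|imm=310:9 ⇒ 0x8f36 ⇒ little 36 8f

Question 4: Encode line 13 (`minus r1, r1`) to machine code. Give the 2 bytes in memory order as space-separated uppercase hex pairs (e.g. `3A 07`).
80 92

13. minus fields op=0x12:5|rd=1:2|rs=1:2|pad=0:7 → word 9280h → 80 92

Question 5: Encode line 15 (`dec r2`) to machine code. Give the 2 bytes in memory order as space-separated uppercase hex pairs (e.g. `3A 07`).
L15: dec op=0x6:5|rd=2:2|pad=0:9 ⇒ 0x3400 ⇒ little 00 34

00 34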